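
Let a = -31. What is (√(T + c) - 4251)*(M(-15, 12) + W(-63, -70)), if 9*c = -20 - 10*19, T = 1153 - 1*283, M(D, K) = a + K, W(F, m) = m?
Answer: 378339 - 178*√1905/3 ≈ 3.7575e+5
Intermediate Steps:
M(D, K) = -31 + K
T = 870 (T = 1153 - 283 = 870)
c = -70/3 (c = (-20 - 10*19)/9 = (-20 - 190)/9 = (⅑)*(-210) = -70/3 ≈ -23.333)
(√(T + c) - 4251)*(M(-15, 12) + W(-63, -70)) = (√(870 - 70/3) - 4251)*((-31 + 12) - 70) = (√(2540/3) - 4251)*(-19 - 70) = (2*√1905/3 - 4251)*(-89) = (-4251 + 2*√1905/3)*(-89) = 378339 - 178*√1905/3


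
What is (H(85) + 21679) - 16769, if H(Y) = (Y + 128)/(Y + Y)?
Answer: 834913/170 ≈ 4911.3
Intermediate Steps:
H(Y) = (128 + Y)/(2*Y) (H(Y) = (128 + Y)/((2*Y)) = (128 + Y)*(1/(2*Y)) = (128 + Y)/(2*Y))
(H(85) + 21679) - 16769 = ((1/2)*(128 + 85)/85 + 21679) - 16769 = ((1/2)*(1/85)*213 + 21679) - 16769 = (213/170 + 21679) - 16769 = 3685643/170 - 16769 = 834913/170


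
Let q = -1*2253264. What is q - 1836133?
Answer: -4089397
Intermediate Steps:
q = -2253264
q - 1836133 = -2253264 - 1836133 = -4089397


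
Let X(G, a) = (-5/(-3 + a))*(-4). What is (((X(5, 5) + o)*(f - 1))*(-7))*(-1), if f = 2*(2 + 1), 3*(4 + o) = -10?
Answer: 280/3 ≈ 93.333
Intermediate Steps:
o = -22/3 (o = -4 + (1/3)*(-10) = -4 - 10/3 = -22/3 ≈ -7.3333)
f = 6 (f = 2*3 = 6)
X(G, a) = 20/(-3 + a) (X(G, a) = -5/(-3 + a)*(-4) = 20/(-3 + a))
(((X(5, 5) + o)*(f - 1))*(-7))*(-1) = (((20/(-3 + 5) - 22/3)*(6 - 1))*(-7))*(-1) = (((20/2 - 22/3)*5)*(-7))*(-1) = (((20*(1/2) - 22/3)*5)*(-7))*(-1) = (((10 - 22/3)*5)*(-7))*(-1) = (((8/3)*5)*(-7))*(-1) = ((40/3)*(-7))*(-1) = -280/3*(-1) = 280/3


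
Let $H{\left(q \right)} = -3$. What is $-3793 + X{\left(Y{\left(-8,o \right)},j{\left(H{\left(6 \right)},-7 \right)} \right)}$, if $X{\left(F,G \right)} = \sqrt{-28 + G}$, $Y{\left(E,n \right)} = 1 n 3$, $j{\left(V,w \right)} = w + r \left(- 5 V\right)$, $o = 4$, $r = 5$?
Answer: $-3793 + 2 \sqrt{10} \approx -3786.7$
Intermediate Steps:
$j{\left(V,w \right)} = w - 25 V$ ($j{\left(V,w \right)} = w + 5 \left(- 5 V\right) = w - 25 V$)
$Y{\left(E,n \right)} = 3 n$ ($Y{\left(E,n \right)} = n 3 = 3 n$)
$-3793 + X{\left(Y{\left(-8,o \right)},j{\left(H{\left(6 \right)},-7 \right)} \right)} = -3793 + \sqrt{-28 - -68} = -3793 + \sqrt{-28 + \left(-7 + 75\right)} = -3793 + \sqrt{-28 + 68} = -3793 + \sqrt{40} = -3793 + 2 \sqrt{10}$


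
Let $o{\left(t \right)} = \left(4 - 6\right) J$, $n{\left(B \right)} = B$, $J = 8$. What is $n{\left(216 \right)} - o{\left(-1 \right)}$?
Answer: $232$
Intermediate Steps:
$o{\left(t \right)} = -16$ ($o{\left(t \right)} = \left(4 - 6\right) 8 = \left(-2\right) 8 = -16$)
$n{\left(216 \right)} - o{\left(-1 \right)} = 216 - -16 = 216 + 16 = 232$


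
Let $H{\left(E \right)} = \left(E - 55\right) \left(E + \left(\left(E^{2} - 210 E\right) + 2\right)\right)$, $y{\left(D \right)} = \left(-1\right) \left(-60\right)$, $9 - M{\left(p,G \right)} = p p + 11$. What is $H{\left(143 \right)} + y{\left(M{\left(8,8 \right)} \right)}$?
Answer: $-830308$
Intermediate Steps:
$M{\left(p,G \right)} = -2 - p^{2}$ ($M{\left(p,G \right)} = 9 - \left(p p + 11\right) = 9 - \left(p^{2} + 11\right) = 9 - \left(11 + p^{2}\right) = -2 - p^{2}$)
$y{\left(D \right)} = 60$
$H{\left(E \right)} = \left(-55 + E\right) \left(2 + E^{2} - 209 E\right)$ ($H{\left(E \right)} = \left(-55 + E\right) \left(E + \left(2 + E^{2} - 210 E\right)\right) = \left(-55 + E\right) \left(2 + E^{2} - 209 E\right)$)
$H{\left(143 \right)} + y{\left(M{\left(8,8 \right)} \right)} = \left(-110 + 143^{3} - 264 \cdot 143^{2} + 11497 \cdot 143\right) + 60 = \left(-110 + 2924207 - 5398536 + 1644071\right) + 60 = -830368 + 60 = -830308$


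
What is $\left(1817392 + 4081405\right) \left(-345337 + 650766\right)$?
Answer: $1801663668913$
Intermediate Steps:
$\left(1817392 + 4081405\right) \left(-345337 + 650766\right) = 5898797 \cdot 305429 = 1801663668913$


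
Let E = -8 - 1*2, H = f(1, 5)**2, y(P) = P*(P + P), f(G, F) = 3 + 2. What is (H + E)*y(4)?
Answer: 480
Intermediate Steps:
f(G, F) = 5
y(P) = 2*P**2 (y(P) = P*(2*P) = 2*P**2)
H = 25 (H = 5**2 = 25)
E = -10 (E = -8 - 2 = -10)
(H + E)*y(4) = (25 - 10)*(2*4**2) = 15*(2*16) = 15*32 = 480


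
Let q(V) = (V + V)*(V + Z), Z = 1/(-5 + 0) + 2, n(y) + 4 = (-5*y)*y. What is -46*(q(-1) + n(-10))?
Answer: 116288/5 ≈ 23258.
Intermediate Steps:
n(y) = -4 - 5*y² (n(y) = -4 + (-5*y)*y = -4 - 5*y²)
Z = 9/5 (Z = 1/(-5) + 2 = -⅕ + 2 = 9/5 ≈ 1.8000)
q(V) = 2*V*(9/5 + V) (q(V) = (V + V)*(V + 9/5) = (2*V)*(9/5 + V) = 2*V*(9/5 + V))
-46*(q(-1) + n(-10)) = -46*((⅖)*(-1)*(9 + 5*(-1)) + (-4 - 5*(-10)²)) = -46*((⅖)*(-1)*(9 - 5) + (-4 - 5*100)) = -46*((⅖)*(-1)*4 + (-4 - 500)) = -46*(-8/5 - 504) = -46*(-2528/5) = 116288/5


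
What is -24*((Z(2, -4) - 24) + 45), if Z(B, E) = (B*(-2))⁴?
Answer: -6648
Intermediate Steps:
Z(B, E) = 16*B⁴ (Z(B, E) = (-2*B)⁴ = 16*B⁴)
-24*((Z(2, -4) - 24) + 45) = -24*((16*2⁴ - 24) + 45) = -24*((16*16 - 24) + 45) = -24*((256 - 24) + 45) = -24*(232 + 45) = -24*277 = -6648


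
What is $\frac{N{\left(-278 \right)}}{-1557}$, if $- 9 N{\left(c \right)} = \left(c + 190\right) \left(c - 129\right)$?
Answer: $\frac{35816}{14013} \approx 2.5559$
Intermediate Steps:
$N{\left(c \right)} = - \frac{\left(-129 + c\right) \left(190 + c\right)}{9}$ ($N{\left(c \right)} = - \frac{\left(c + 190\right) \left(c - 129\right)}{9} = - \frac{\left(190 + c\right) \left(-129 + c\right)}{9} = - \frac{\left(-129 + c\right) \left(190 + c\right)}{9}$)
$\frac{N{\left(-278 \right)}}{-1557} = \frac{\frac{8170}{3} - - \frac{16958}{9} - \frac{\left(-278\right)^{2}}{9}}{-1557} = \left(\frac{8170}{3} + \frac{16958}{9} - \frac{77284}{9}\right) \left(- \frac{1}{1557}\right) = \left(- \frac{35816}{9}\right) \left(- \frac{1}{1557}\right) = \frac{35816}{14013}$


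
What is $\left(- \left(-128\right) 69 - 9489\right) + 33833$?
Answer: $33176$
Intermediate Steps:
$\left(- \left(-128\right) 69 - 9489\right) + 33833 = \left(\left(-1\right) \left(-8832\right) - 9489\right) + 33833 = \left(8832 - 9489\right) + 33833 = -657 + 33833 = 33176$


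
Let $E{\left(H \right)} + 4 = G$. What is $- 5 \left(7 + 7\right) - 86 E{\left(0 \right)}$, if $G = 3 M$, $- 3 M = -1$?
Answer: $188$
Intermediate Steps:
$M = \frac{1}{3}$ ($M = \left(- \frac{1}{3}\right) \left(-1\right) = \frac{1}{3} \approx 0.33333$)
$G = 1$ ($G = 3 \cdot \frac{1}{3} = 1$)
$E{\left(H \right)} = -3$ ($E{\left(H \right)} = -4 + 1 = -3$)
$- 5 \left(7 + 7\right) - 86 E{\left(0 \right)} = - 5 \left(7 + 7\right) - -258 = \left(-5\right) 14 + 258 = -70 + 258 = 188$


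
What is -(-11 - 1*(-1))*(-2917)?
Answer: -29170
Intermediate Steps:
-(-11 - 1*(-1))*(-2917) = -(-11 + 1)*(-2917) = -1*(-10)*(-2917) = 10*(-2917) = -29170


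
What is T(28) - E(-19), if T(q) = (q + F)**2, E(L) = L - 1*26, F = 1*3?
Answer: 1006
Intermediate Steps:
F = 3
E(L) = -26 + L (E(L) = L - 26 = -26 + L)
T(q) = (3 + q)**2 (T(q) = (q + 3)**2 = (3 + q)**2)
T(28) - E(-19) = (3 + 28)**2 - (-26 - 19) = 31**2 - 1*(-45) = 961 + 45 = 1006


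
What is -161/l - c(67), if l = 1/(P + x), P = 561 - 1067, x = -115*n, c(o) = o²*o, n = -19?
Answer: -571082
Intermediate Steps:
c(o) = o³
x = 2185 (x = -115*(-19) = 2185)
P = -506
l = 1/1679 (l = 1/(-506 + 2185) = 1/1679 ≈ 0.00059559)
-161/l - c(67) = -161/1/1679 - 1*67³ = -161*1679 - 1*300763 = -270319 - 300763 = -571082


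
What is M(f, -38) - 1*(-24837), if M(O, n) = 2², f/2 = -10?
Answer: 24841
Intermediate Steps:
f = -20 (f = 2*(-10) = -20)
M(O, n) = 4
M(f, -38) - 1*(-24837) = 4 - 1*(-24837) = 4 + 24837 = 24841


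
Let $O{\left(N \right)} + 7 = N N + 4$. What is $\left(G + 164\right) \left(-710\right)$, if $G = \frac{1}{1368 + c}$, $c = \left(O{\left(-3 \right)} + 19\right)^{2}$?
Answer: $- \frac{232065630}{1993} \approx -1.1644 \cdot 10^{5}$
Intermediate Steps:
$O{\left(N \right)} = -3 + N^{2}$ ($O{\left(N \right)} = -7 + \left(N N + 4\right) = -7 + \left(N^{2} + 4\right) = -7 + \left(4 + N^{2}\right) = -3 + N^{2}$)
$c = 625$ ($c = \left(\left(-3 + \left(-3\right)^{2}\right) + 19\right)^{2} = \left(\left(-3 + 9\right) + 19\right)^{2} = \left(6 + 19\right)^{2} = 25^{2} = 625$)
$G = \frac{1}{1993}$ ($G = \frac{1}{1368 + 625} = \frac{1}{1993} \approx 0.00050176$)
$\left(G + 164\right) \left(-710\right) = \left(\frac{1}{1993} + 164\right) \left(-710\right) = \frac{326853}{1993} \left(-710\right) = - \frac{232065630}{1993}$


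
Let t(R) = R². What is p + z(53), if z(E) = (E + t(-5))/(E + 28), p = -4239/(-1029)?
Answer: 47069/9261 ≈ 5.0825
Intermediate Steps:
p = 1413/343 (p = -4239*(-1/1029) = 1413/343 ≈ 4.1195)
z(E) = (25 + E)/(28 + E) (z(E) = (E + (-5)²)/(E + 28) = (E + 25)/(28 + E) = (25 + E)/(28 + E))
p + z(53) = 1413/343 + (25 + 53)/(28 + 53) = 1413/343 + 78/81 = 1413/343 + (1/81)*78 = 1413/343 + 26/27 = 47069/9261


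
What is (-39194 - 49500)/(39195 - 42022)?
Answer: 88694/2827 ≈ 31.374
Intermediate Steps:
(-39194 - 49500)/(39195 - 42022) = -88694/(-2827) = -88694*(-1/2827) = 88694/2827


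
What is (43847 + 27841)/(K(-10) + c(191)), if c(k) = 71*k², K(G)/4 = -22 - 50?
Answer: 71688/2589863 ≈ 0.027680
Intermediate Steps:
K(G) = -288 (K(G) = 4*(-22 - 50) = 4*(-72) = -288)
(43847 + 27841)/(K(-10) + c(191)) = (43847 + 27841)/(-288 + 71*191²) = 71688/(-288 + 71*36481) = 71688/(-288 + 2590151) = 71688/2589863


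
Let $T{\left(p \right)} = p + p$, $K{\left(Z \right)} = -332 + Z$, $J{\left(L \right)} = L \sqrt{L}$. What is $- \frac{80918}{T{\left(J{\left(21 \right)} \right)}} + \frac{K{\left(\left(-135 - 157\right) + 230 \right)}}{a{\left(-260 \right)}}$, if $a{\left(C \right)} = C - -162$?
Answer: $\frac{197}{49} - \frac{40459 \sqrt{21}}{441} \approx -416.4$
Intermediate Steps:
$J{\left(L \right)} = L^{\frac{3}{2}}$
$a{\left(C \right)} = 162 + C$ ($a{\left(C \right)} = C + 162 = 162 + C$)
$T{\left(p \right)} = 2 p$
$- \frac{80918}{T{\left(J{\left(21 \right)} \right)}} + \frac{K{\left(\left(-135 - 157\right) + 230 \right)}}{a{\left(-260 \right)}} = - \frac{80918}{2 \cdot 21^{\frac{3}{2}}} + \frac{-332 + \left(\left(-135 - 157\right) + 230\right)}{162 - 260} = - \frac{80918}{2 \cdot 21 \sqrt{21}} + \frac{-332 + \left(-292 + 230\right)}{-98} = - \frac{80918}{42 \sqrt{21}} + \left(-332 - 62\right) \left(- \frac{1}{98}\right) = - 80918 \frac{\sqrt{21}}{882} - - \frac{197}{49} = - \frac{40459 \sqrt{21}}{441} + \frac{197}{49} = \frac{197}{49} - \frac{40459 \sqrt{21}}{441}$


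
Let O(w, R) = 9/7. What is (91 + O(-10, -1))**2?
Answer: 417316/49 ≈ 8516.7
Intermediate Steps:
O(w, R) = 9/7 (O(w, R) = 9*(1/7) = 9/7)
(91 + O(-10, -1))**2 = (91 + 9/7)**2 = (646/7)**2 = 417316/49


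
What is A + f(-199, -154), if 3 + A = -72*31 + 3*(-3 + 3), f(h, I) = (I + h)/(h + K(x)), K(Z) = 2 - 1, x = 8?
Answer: -442177/198 ≈ -2233.2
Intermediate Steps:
K(Z) = 1
f(h, I) = (I + h)/(1 + h) (f(h, I) = (I + h)/(h + 1) = (I + h)/(1 + h))
A = -2235 (A = -3 + (-72*31 + 3*(-3 + 3)) = -3 + (-2232 + 3*0) = -3 + (-2232 + 0) = -3 - 2232 = -2235)
A + f(-199, -154) = -2235 + (-154 - 199)/(1 - 199) = -2235 - 353/(-198) = -2235 - 1/198*(-353) = -2235 + 353/198 = -442177/198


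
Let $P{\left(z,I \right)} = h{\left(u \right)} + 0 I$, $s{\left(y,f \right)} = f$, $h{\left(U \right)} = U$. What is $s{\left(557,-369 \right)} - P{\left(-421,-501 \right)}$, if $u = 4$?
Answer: $-373$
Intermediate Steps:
$P{\left(z,I \right)} = 4$ ($P{\left(z,I \right)} = 4 + 0 I = 4 + 0 = 4$)
$s{\left(557,-369 \right)} - P{\left(-421,-501 \right)} = -369 - 4 = -373$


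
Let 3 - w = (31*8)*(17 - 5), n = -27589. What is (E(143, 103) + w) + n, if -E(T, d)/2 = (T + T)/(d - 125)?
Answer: -30536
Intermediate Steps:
E(T, d) = -4*T/(-125 + d) (E(T, d) = -2*(T + T)/(d - 125) = -2*2*T/(-125 + d) = -4*T/(-125 + d))
w = -2973 (w = 3 - 31*8*(17 - 5) = 3 - 248*12 = 3 - 1*2976 = 3 - 2976 = -2973)
(E(143, 103) + w) + n = (-4*143/(-125 + 103) - 2973) - 27589 = (-4*143/(-22) - 2973) - 27589 = (-4*143*(-1/22) - 2973) - 27589 = (26 - 2973) - 27589 = -2947 - 27589 = -30536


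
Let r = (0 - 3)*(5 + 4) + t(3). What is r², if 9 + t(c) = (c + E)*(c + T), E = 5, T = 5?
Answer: 784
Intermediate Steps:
t(c) = -9 + (5 + c)² (t(c) = -9 + (c + 5)*(c + 5) = -9 + (5 + c)*(5 + c) = -9 + (5 + c)²)
r = 28 (r = (0 - 3)*(5 + 4) + (16 + 3² + 10*3) = -3*9 + (16 + 9 + 30) = -27 + 55 = 28)
r² = 28² = 784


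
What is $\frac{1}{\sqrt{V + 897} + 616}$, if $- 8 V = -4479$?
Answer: $\frac{704}{431999} - \frac{6 \sqrt{2590}}{3023993} \approx 0.0015287$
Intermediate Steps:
$V = \frac{4479}{8}$ ($V = \left(- \frac{1}{8}\right) \left(-4479\right) = \frac{4479}{8} \approx 559.88$)
$\frac{1}{\sqrt{V + 897} + 616} = \frac{1}{\sqrt{\frac{4479}{8} + 897} + 616} = \frac{1}{\sqrt{\frac{11655}{8}} + 616} = \frac{1}{\frac{3 \sqrt{2590}}{4} + 616} = \frac{1}{616 + \frac{3 \sqrt{2590}}{4}}$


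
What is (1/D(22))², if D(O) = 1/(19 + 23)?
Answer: 1764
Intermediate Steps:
D(O) = 1/42
(1/D(22))² = (1/(1/42))² = 42² = 1764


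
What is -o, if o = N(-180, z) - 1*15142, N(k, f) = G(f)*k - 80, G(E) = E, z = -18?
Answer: 11982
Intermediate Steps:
N(k, f) = -80 + f*k (N(k, f) = f*k - 80 = -80 + f*k)
o = -11982 (o = (-80 - 18*(-180)) - 1*15142 = (-80 + 3240) - 15142 = 3160 - 15142 = -11982)
-o = -1*(-11982) = 11982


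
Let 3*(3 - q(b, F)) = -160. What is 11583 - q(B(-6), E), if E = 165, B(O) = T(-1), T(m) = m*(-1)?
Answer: 34580/3 ≈ 11527.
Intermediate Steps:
T(m) = -m
B(O) = 1 (B(O) = -1*(-1) = 1)
q(b, F) = 169/3 (q(b, F) = 3 - 1/3*(-160) = 3 + 160/3 = 169/3)
11583 - q(B(-6), E) = 11583 - 1*169/3 = 11583 - 169/3 = 34580/3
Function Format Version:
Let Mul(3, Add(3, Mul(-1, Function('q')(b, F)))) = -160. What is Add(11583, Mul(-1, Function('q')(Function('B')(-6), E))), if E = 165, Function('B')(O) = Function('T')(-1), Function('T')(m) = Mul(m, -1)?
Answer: Rational(34580, 3) ≈ 11527.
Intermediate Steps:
Function('T')(m) = Mul(-1, m)
Function('B')(O) = 1 (Function('B')(O) = Mul(-1, -1) = 1)
Function('q')(b, F) = Rational(169, 3) (Function('q')(b, F) = Add(3, Mul(Rational(-1, 3), -160)) = Add(3, Rational(160, 3)) = Rational(169, 3))
Add(11583, Mul(-1, Function('q')(Function('B')(-6), E))) = Add(11583, Mul(-1, Rational(169, 3))) = Add(11583, Rational(-169, 3)) = Rational(34580, 3)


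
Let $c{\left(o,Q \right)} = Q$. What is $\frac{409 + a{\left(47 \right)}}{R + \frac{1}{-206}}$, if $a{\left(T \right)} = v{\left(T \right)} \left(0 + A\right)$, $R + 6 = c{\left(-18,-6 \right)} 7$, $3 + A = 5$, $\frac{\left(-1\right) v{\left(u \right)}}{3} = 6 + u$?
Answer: $- \frac{18746}{9889} \approx -1.8956$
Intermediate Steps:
$v{\left(u \right)} = -18 - 3 u$ ($v{\left(u \right)} = - 3 \left(6 + u\right) = -18 - 3 u$)
$A = 2$ ($A = -3 + 5 = 2$)
$R = -48$ ($R = -6 - 42 = -48$)
$a{\left(T \right)} = -36 - 6 T$ ($a{\left(T \right)} = \left(-18 - 3 T\right) \left(0 + 2\right) = \left(-18 - 3 T\right) 2 = -36 - 6 T$)
$\frac{409 + a{\left(47 \right)}}{R + \frac{1}{-206}} = \frac{409 - 318}{-48 + \frac{1}{-206}} = \frac{409 - 318}{-48 - \frac{1}{206}} = \frac{409 - 318}{- \frac{9889}{206}} = 91 \left(- \frac{206}{9889}\right) = - \frac{18746}{9889}$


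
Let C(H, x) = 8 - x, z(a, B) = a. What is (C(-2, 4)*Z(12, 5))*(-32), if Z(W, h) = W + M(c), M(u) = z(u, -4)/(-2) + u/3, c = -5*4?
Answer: -5888/3 ≈ -1962.7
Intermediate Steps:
c = -20
M(u) = -u/6 (M(u) = u/(-2) + u/3 = u*(-½) + u*(⅓) = -u/2 + u/3 = -u/6)
Z(W, h) = 10/3 + W (Z(W, h) = W - ⅙*(-20) = W + 10/3 = 10/3 + W)
(C(-2, 4)*Z(12, 5))*(-32) = ((8 - 1*4)*(10/3 + 12))*(-32) = ((8 - 4)*(46/3))*(-32) = (4*(46/3))*(-32) = (184/3)*(-32) = -5888/3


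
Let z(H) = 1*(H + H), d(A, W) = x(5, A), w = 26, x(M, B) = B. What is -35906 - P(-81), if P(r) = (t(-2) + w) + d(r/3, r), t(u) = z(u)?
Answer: -35901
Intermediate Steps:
d(A, W) = A
z(H) = 2*H (z(H) = 1*(2*H) = 2*H)
t(u) = 2*u
P(r) = 22 + r/3 (P(r) = (2*(-2) + 26) + r/3 = (-4 + 26) + r*(⅓) = 22 + r/3)
-35906 - P(-81) = -35906 - (22 + (⅓)*(-81)) = -35906 - (22 - 27) = -35906 - 1*(-5) = -35906 + 5 = -35901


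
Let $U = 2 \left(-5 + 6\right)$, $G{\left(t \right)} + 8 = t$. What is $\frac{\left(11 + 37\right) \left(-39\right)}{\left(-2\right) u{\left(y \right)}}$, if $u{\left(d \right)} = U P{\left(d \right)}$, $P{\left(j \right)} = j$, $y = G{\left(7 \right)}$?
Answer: $-468$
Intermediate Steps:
$G{\left(t \right)} = -8 + t$
$y = -1$ ($y = -8 + 7 = -1$)
$U = 2$ ($U = 2 \cdot 1 = 2$)
$u{\left(d \right)} = 2 d$
$\frac{\left(11 + 37\right) \left(-39\right)}{\left(-2\right) u{\left(y \right)}} = \frac{\left(11 + 37\right) \left(-39\right)}{\left(-2\right) 2 \left(-1\right)} = \frac{48 \left(-39\right)}{\left(-2\right) \left(-2\right)} = - \frac{1872}{4} = \left(-1872\right) \frac{1}{4} = -468$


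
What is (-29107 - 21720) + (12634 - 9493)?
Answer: -47686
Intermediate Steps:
(-29107 - 21720) + (12634 - 9493) = -50827 + 3141 = -47686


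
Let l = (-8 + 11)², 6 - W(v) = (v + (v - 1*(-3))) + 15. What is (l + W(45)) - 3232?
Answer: -3325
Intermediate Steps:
W(v) = -12 - 2*v (W(v) = 6 - ((v + (v - 1*(-3))) + 15) = 6 - ((v + (v + 3)) + 15) = 6 - ((v + (3 + v)) + 15) = 6 - ((3 + 2*v) + 15) = 6 - (18 + 2*v) = 6 + (-18 - 2*v) = -12 - 2*v)
l = 9 (l = 3² = 9)
(l + W(45)) - 3232 = (9 + (-12 - 2*45)) - 3232 = (9 + (-12 - 90)) - 3232 = (9 - 102) - 3232 = -93 - 3232 = -3325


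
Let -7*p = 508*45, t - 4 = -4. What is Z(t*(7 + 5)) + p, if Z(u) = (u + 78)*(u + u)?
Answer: -22860/7 ≈ -3265.7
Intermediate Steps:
t = 0 (t = 4 - 4 = 0)
p = -22860/7 (p = -508*45/7 = -⅐*22860 = -22860/7 ≈ -3265.7)
Z(u) = 2*u*(78 + u) (Z(u) = (78 + u)*(2*u) = 2*u*(78 + u))
Z(t*(7 + 5)) + p = 2*(0*(7 + 5))*(78 + 0*(7 + 5)) - 22860/7 = 2*(0*12)*(78 + 0*12) - 22860/7 = 2*0*(78 + 0) - 22860/7 = 2*0*78 - 22860/7 = 0 - 22860/7 = -22860/7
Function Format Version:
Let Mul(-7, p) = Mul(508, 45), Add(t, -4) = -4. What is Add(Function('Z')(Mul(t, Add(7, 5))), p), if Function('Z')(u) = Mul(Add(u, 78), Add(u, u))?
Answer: Rational(-22860, 7) ≈ -3265.7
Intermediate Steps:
t = 0 (t = Add(4, -4) = 0)
p = Rational(-22860, 7) (p = Mul(Rational(-1, 7), Mul(508, 45)) = Mul(Rational(-1, 7), 22860) = Rational(-22860, 7) ≈ -3265.7)
Function('Z')(u) = Mul(2, u, Add(78, u)) (Function('Z')(u) = Mul(Add(78, u), Mul(2, u)) = Mul(2, u, Add(78, u)))
Add(Function('Z')(Mul(t, Add(7, 5))), p) = Add(Mul(2, Mul(0, Add(7, 5)), Add(78, Mul(0, Add(7, 5)))), Rational(-22860, 7)) = Add(Mul(2, Mul(0, 12), Add(78, Mul(0, 12))), Rational(-22860, 7)) = Add(Mul(2, 0, Add(78, 0)), Rational(-22860, 7)) = Add(Mul(2, 0, 78), Rational(-22860, 7)) = Add(0, Rational(-22860, 7)) = Rational(-22860, 7)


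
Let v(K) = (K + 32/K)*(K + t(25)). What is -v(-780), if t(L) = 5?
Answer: -23576740/39 ≈ -6.0453e+5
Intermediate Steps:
v(K) = (5 + K)*(K + 32/K) (v(K) = (K + 32/K)*(K + 5) = (K + 32/K)*(5 + K) = (5 + K)*(K + 32/K))
-v(-780) = -(32 + (-780)² + 5*(-780) + 160/(-780)) = -(32 + 608400 - 3900 + 160*(-1/780)) = -(32 + 608400 - 3900 - 8/39) = -1*23576740/39 = -23576740/39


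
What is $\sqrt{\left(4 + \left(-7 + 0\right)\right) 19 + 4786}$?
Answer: $\sqrt{4729} \approx 68.768$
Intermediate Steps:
$\sqrt{\left(4 + \left(-7 + 0\right)\right) 19 + 4786} = \sqrt{\left(4 - 7\right) 19 + 4786} = \sqrt{\left(-3\right) 19 + 4786} = \sqrt{-57 + 4786} = \sqrt{4729}$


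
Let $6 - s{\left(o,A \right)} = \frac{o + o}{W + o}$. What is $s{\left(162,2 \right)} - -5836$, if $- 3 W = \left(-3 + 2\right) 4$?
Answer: $\frac{1430804}{245} \approx 5840.0$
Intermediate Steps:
$W = \frac{4}{3}$ ($W = - \frac{\left(-3 + 2\right) 4}{3} = - \frac{\left(-1\right) 4}{3} = \left(- \frac{1}{3}\right) \left(-4\right) = \frac{4}{3} \approx 1.3333$)
$s{\left(o,A \right)} = 6 - \frac{2 o}{\frac{4}{3} + o}$ ($s{\left(o,A \right)} = 6 - \frac{o + o}{\frac{4}{3} + o} = 6 - \frac{2 o}{\frac{4}{3} + o}$)
$s{\left(162,2 \right)} - -5836 = \frac{12 \left(2 + 162\right)}{4 + 3 \cdot 162} - -5836 = 12 \frac{1}{4 + 486} \cdot 164 + 5836 = 12 \cdot \frac{1}{490} \cdot 164 + 5836 = \frac{984}{245} + 5836 = \frac{1430804}{245}$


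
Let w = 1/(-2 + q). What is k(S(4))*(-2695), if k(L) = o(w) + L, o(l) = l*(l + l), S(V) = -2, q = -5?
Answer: 5280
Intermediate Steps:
w = -1/7 (w = 1/(-2 - 5) = 1/(-7) = -1/7 ≈ -0.14286)
o(l) = 2*l**2 (o(l) = l*(2*l) = 2*l**2)
k(L) = 2/49 + L (k(L) = 2*(-1/7)**2 + L = 2*(1/49) + L = 2/49 + L)
k(S(4))*(-2695) = (2/49 - 2)*(-2695) = -96/49*(-2695) = 5280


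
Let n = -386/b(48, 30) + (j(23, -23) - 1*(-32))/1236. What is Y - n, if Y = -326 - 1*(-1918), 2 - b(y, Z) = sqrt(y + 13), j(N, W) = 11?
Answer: 37067647/23484 - 386*sqrt(61)/57 ≈ 1525.5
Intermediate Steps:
b(y, Z) = 2 - sqrt(13 + y) (b(y, Z) = 2 - sqrt(y + 13) = 2 - sqrt(13 + y))
n = 43/1236 - 386/(2 - sqrt(61)) (n = -386/(2 - sqrt(13 + 48)) + (11 - 1*(-32))/1236 = -386/(2 - sqrt(61)) + (11 + 32)*(1/1236) = -386/(2 - sqrt(61)) + 43*(1/1236) = -386/(2 - sqrt(61)) + 43/1236 = 43/1236 - 386/(2 - sqrt(61)) ≈ 66.469)
Y = 1592 (Y = -326 + 1918 = 1592)
Y - n = 1592 - (318881/23484 + 386*sqrt(61)/57) = 1592 + (-318881/23484 - 386*sqrt(61)/57) = 37067647/23484 - 386*sqrt(61)/57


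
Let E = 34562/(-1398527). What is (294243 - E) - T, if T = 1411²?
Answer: -2372849958744/1398527 ≈ -1.6967e+6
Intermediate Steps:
E = -34562/1398527 (E = 34562*(-1/1398527) = -34562/1398527 ≈ -0.024713)
T = 1990921
(294243 - E) - T = (294243 - 1*(-34562/1398527)) - 1*1990921 = (294243 + 34562/1398527) - 1990921 = 411506814623/1398527 - 1990921 = -2372849958744/1398527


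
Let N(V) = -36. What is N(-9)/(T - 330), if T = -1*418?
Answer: 9/187 ≈ 0.048128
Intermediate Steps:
T = -418
N(-9)/(T - 330) = -36/(-418 - 330) = -36/(-748) = -1/748*(-36) = 9/187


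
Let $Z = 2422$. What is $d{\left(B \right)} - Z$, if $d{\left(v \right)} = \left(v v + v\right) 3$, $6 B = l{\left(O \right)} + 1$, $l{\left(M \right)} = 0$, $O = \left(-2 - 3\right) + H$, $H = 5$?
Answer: $- \frac{29057}{12} \approx -2421.4$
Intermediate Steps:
$O = 0$ ($O = \left(-2 - 3\right) + 5 = -5 + 5 = 0$)
$B = \frac{1}{6}$ ($B = \frac{0 + 1}{6} = \frac{1}{6} \cdot 1 = \frac{1}{6} \approx 0.16667$)
$d{\left(v \right)} = 3 v + 3 v^{2}$ ($d{\left(v \right)} = \left(v^{2} + v\right) 3 = \left(v + v^{2}\right) 3 = 3 v + 3 v^{2}$)
$d{\left(B \right)} - Z = 3 \cdot \frac{1}{6} \left(1 + \frac{1}{6}\right) - 2422 = 3 \cdot \frac{1}{6} \cdot \frac{7}{6} - 2422 = \frac{7}{12} - 2422 = - \frac{29057}{12}$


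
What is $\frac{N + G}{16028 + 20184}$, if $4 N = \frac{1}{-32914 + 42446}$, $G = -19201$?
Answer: $- \frac{66554157}{125517376} \approx -0.53024$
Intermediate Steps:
$N = \frac{1}{38128}$ ($N = \frac{1}{4 \left(-32914 + 42446\right)} = \frac{1}{4 \cdot 9532} = \frac{1}{4} \cdot \frac{1}{9532} = \frac{1}{38128} \approx 2.6227 \cdot 10^{-5}$)
$\frac{N + G}{16028 + 20184} = \frac{\frac{1}{38128} - 19201}{16028 + 20184} = - \frac{732095727}{38128 \cdot 36212} = \left(- \frac{732095727}{38128}\right) \frac{1}{36212} = - \frac{66554157}{125517376}$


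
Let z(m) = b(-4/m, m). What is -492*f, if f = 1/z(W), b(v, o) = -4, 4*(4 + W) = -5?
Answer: 123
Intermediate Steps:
W = -21/4 (W = -4 + (1/4)*(-5) = -4 - 5/4 = -21/4 ≈ -5.2500)
z(m) = -4
f = -1/4 (f = 1/(-4) = -1/4 ≈ -0.25000)
-492*f = -492*(-1/4) = 123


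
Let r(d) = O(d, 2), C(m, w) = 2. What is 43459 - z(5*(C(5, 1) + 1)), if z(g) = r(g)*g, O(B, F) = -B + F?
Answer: 43654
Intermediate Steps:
O(B, F) = F - B
r(d) = 2 - d
z(g) = g*(2 - g) (z(g) = (2 - g)*g = g*(2 - g))
43459 - z(5*(C(5, 1) + 1)) = 43459 - 5*(2 + 1)*(2 - 5*(2 + 1)) = 43459 - 5*3*(2 - 5*3) = 43459 - 15*(2 - 1*15) = 43459 - 15*(2 - 15) = 43459 - 15*(-13) = 43459 - 1*(-195) = 43459 + 195 = 43654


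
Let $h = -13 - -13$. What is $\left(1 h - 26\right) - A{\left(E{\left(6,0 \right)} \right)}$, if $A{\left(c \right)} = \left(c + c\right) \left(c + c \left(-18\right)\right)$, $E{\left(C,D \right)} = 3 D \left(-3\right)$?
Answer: $-26$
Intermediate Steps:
$E{\left(C,D \right)} = - 9 D$
$A{\left(c \right)} = - 34 c^{2}$ ($A{\left(c \right)} = 2 c \left(c - 18 c\right) = 2 c \left(- 17 c\right) = - 34 c^{2}$)
$h = 0$ ($h = -13 + 13 = 0$)
$\left(1 h - 26\right) - A{\left(E{\left(6,0 \right)} \right)} = \left(1 \cdot 0 - 26\right) - - 34 \left(\left(-9\right) 0\right)^{2} = \left(0 - 26\right) - - 34 \cdot 0^{2} = -26 - \left(-34\right) 0 = -26 - 0 = -26 + 0 = -26$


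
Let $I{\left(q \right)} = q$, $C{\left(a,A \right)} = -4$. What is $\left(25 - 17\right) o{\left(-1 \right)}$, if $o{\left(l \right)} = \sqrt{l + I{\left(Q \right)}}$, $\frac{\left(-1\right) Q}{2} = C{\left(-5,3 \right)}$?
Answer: $8 \sqrt{7} \approx 21.166$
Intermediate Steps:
$Q = 8$ ($Q = \left(-2\right) \left(-4\right) = 8$)
$o{\left(l \right)} = \sqrt{8 + l}$ ($o{\left(l \right)} = \sqrt{l + 8} = \sqrt{8 + l}$)
$\left(25 - 17\right) o{\left(-1 \right)} = \left(25 - 17\right) \sqrt{8 - 1} = 8 \sqrt{7}$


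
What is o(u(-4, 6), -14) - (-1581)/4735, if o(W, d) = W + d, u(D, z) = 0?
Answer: -64709/4735 ≈ -13.666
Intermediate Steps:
o(u(-4, 6), -14) - (-1581)/4735 = (0 - 14) - (-1581)/4735 = -14 - (-1581)/4735 = -14 - 1*(-1581/4735) = -14 + 1581/4735 = -64709/4735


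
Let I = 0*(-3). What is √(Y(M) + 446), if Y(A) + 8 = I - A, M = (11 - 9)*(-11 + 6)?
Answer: 8*√7 ≈ 21.166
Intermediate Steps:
I = 0
M = -10 (M = 2*(-5) = -10)
Y(A) = -8 - A (Y(A) = -8 + (0 - A) = -8 - A)
√(Y(M) + 446) = √((-8 - 1*(-10)) + 446) = √((-8 + 10) + 446) = √(2 + 446) = √448 = 8*√7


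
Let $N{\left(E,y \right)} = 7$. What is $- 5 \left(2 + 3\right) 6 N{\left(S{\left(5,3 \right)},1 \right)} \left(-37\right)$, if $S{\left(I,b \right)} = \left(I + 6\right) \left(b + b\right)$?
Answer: $38850$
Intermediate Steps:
$S{\left(I,b \right)} = 2 b \left(6 + I\right)$ ($S{\left(I,b \right)} = \left(6 + I\right) 2 b = 2 b \left(6 + I\right)$)
$- 5 \left(2 + 3\right) 6 N{\left(S{\left(5,3 \right)},1 \right)} \left(-37\right) = - 5 \left(2 + 3\right) 6 \cdot 7 \left(-37\right) = \left(-5\right) 5 \cdot 6 \cdot 7 \left(-37\right) = \left(-25\right) 6 \cdot 7 \left(-37\right) = \left(-150\right) 7 \left(-37\right) = \left(-1050\right) \left(-37\right) = 38850$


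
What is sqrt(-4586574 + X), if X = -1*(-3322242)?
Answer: 2*I*sqrt(316083) ≈ 1124.4*I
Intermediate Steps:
X = 3322242
sqrt(-4586574 + X) = sqrt(-4586574 + 3322242) = sqrt(-1264332) = 2*I*sqrt(316083)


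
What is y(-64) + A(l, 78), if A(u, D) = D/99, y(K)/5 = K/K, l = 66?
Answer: 191/33 ≈ 5.7879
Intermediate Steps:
y(K) = 5 (y(K) = 5*(K/K) = 5*1 = 5)
A(u, D) = D/99 (A(u, D) = D*(1/99) = D/99)
y(-64) + A(l, 78) = 5 + (1/99)*78 = 5 + 26/33 = 191/33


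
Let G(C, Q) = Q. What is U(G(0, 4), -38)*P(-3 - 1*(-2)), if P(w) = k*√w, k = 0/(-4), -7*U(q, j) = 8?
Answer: 0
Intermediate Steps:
U(q, j) = -8/7 (U(q, j) = -⅐*8 = -8/7)
k = 0 (k = 0*(-¼) = 0)
P(w) = 0 (P(w) = 0*√w = 0)
U(G(0, 4), -38)*P(-3 - 1*(-2)) = -8/7*0 = 0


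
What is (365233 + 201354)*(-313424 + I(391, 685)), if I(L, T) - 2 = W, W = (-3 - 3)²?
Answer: -177560433582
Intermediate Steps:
W = 36 (W = (-6)² = 36)
I(L, T) = 38 (I(L, T) = 2 + 36 = 38)
(365233 + 201354)*(-313424 + I(391, 685)) = (365233 + 201354)*(-313424 + 38) = 566587*(-313386) = -177560433582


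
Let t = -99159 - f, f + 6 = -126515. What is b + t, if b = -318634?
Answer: -291272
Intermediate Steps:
f = -126521 (f = -6 - 126515 = -126521)
t = 27362 (t = -99159 - 1*(-126521) = -99159 + 126521 = 27362)
b + t = -318634 + 27362 = -291272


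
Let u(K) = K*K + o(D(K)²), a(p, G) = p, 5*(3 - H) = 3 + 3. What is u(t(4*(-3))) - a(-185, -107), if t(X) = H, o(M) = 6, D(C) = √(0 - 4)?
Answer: 4856/25 ≈ 194.24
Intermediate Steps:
D(C) = 2*I (D(C) = √(-4) = 2*I)
H = 9/5 (H = 3 - (3 + 3)/5 = 3 - ⅕*6 = 3 - 6/5 = 9/5 ≈ 1.8000)
t(X) = 9/5
u(K) = 6 + K² (u(K) = K*K + 6 = K² + 6 = 6 + K²)
u(t(4*(-3))) - a(-185, -107) = (6 + (9/5)²) - 1*(-185) = (6 + 81/25) + 185 = 231/25 + 185 = 4856/25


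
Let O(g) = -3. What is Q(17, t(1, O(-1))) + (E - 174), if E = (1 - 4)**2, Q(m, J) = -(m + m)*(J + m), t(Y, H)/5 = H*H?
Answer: -2273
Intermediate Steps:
t(Y, H) = 5*H**2 (t(Y, H) = 5*(H*H) = 5*H**2)
Q(m, J) = -2*m*(J + m)
E = 9 (E = (-3)**2 = 9)
Q(17, t(1, O(-1))) + (E - 174) = -2*17*(5*(-3)**2 + 17) + (9 - 174) = -2*17*(5*9 + 17) - 165 = -2*17*(45 + 17) - 165 = -2*17*62 - 165 = -2108 - 165 = -2273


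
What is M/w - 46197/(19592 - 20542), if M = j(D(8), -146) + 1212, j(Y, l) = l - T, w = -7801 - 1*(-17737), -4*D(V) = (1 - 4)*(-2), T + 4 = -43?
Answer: 76678457/1573200 ≈ 48.740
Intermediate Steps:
T = -47 (T = -4 - 43 = -47)
D(V) = -3/2 (D(V) = -(1 - 4)*(-2)/4 = -(-3)*(-2)/4 = -¼*6 = -3/2)
w = 9936 (w = -7801 + 17737 = 9936)
j(Y, l) = 47 + l (j(Y, l) = l - 1*(-47) = l + 47 = 47 + l)
M = 1113 (M = (47 - 146) + 1212 = -99 + 1212 = 1113)
M/w - 46197/(19592 - 20542) = 1113/9936 - 46197/(19592 - 20542) = 1113*(1/9936) - 46197/(-950) = 371/3312 - 46197*(-1/950) = 371/3312 + 46197/950 = 76678457/1573200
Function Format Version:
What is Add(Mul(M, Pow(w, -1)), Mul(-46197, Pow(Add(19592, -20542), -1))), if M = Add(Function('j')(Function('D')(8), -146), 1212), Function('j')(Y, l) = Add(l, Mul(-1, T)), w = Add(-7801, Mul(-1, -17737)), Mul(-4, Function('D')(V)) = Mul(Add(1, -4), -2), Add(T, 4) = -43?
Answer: Rational(76678457, 1573200) ≈ 48.740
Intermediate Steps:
T = -47 (T = Add(-4, -43) = -47)
Function('D')(V) = Rational(-3, 2) (Function('D')(V) = Mul(Rational(-1, 4), Mul(Add(1, -4), -2)) = Mul(Rational(-1, 4), Mul(-3, -2)) = Mul(Rational(-1, 4), 6) = Rational(-3, 2))
w = 9936 (w = Add(-7801, 17737) = 9936)
Function('j')(Y, l) = Add(47, l) (Function('j')(Y, l) = Add(l, Mul(-1, -47)) = Add(l, 47) = Add(47, l))
M = 1113 (M = Add(Add(47, -146), 1212) = Add(-99, 1212) = 1113)
Add(Mul(M, Pow(w, -1)), Mul(-46197, Pow(Add(19592, -20542), -1))) = Add(Mul(1113, Pow(9936, -1)), Mul(-46197, Pow(Add(19592, -20542), -1))) = Add(Mul(1113, Rational(1, 9936)), Mul(-46197, Pow(-950, -1))) = Add(Rational(371, 3312), Mul(-46197, Rational(-1, 950))) = Add(Rational(371, 3312), Rational(46197, 950)) = Rational(76678457, 1573200)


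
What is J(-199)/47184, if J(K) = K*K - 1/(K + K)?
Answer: 5253733/6259744 ≈ 0.83929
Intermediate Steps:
J(K) = K² - 1/(2*K)
J(-199)/47184 = ((-½ + (-199)³)/(-199))/47184 = -(-½ - 7880599)/199*(1/47184) = -1/199*(-15761199/2)*(1/47184) = (15761199/398)*(1/47184) = 5253733/6259744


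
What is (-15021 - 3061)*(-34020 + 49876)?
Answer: -286708192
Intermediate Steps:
(-15021 - 3061)*(-34020 + 49876) = -18082*15856 = -286708192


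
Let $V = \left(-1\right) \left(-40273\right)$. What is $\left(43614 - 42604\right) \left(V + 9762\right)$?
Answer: $50535350$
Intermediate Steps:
$V = 40273$
$\left(43614 - 42604\right) \left(V + 9762\right) = \left(43614 - 42604\right) \left(40273 + 9762\right) = 1010 \cdot 50035 = 50535350$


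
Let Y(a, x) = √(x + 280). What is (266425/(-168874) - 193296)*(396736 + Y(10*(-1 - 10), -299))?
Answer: -6475313755669472/84437 - 32642935129*I*√19/168874 ≈ -7.6688e+10 - 8.4257e+5*I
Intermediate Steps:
Y(a, x) = √(280 + x)
(266425/(-168874) - 193296)*(396736 + Y(10*(-1 - 10), -299)) = (266425/(-168874) - 193296)*(396736 + √(280 - 299)) = (266425*(-1/168874) - 193296)*(396736 + √(-19)) = (-266425/168874 - 193296)*(396736 + I*√19) = -32642935129*(396736 + I*√19)/168874 = -6475313755669472/84437 - 32642935129*I*√19/168874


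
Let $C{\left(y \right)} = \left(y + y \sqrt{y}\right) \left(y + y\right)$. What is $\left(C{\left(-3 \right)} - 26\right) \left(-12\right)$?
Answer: $96 - 216 i \sqrt{3} \approx 96.0 - 374.12 i$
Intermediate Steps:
$C{\left(y \right)} = 2 y \left(y + y^{\frac{3}{2}}\right)$ ($C{\left(y \right)} = \left(y + y^{\frac{3}{2}}\right) 2 y = 2 y \left(y + y^{\frac{3}{2}}\right)$)
$\left(C{\left(-3 \right)} - 26\right) \left(-12\right) = \left(\left(2 \left(-3\right)^{2} + 2 \left(-3\right)^{\frac{5}{2}}\right) - 26\right) \left(-12\right) = \left(\left(2 \cdot 9 + 2 \cdot 9 i \sqrt{3}\right) - 26\right) \left(-12\right) = \left(\left(18 + 18 i \sqrt{3}\right) - 26\right) \left(-12\right) = \left(-8 + 18 i \sqrt{3}\right) \left(-12\right) = 96 - 216 i \sqrt{3}$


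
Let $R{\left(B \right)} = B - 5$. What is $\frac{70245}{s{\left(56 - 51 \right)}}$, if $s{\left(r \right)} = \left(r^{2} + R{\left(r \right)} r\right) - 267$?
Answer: $- \frac{70245}{242} \approx -290.27$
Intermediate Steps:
$R{\left(B \right)} = -5 + B$ ($R{\left(B \right)} = B - 5 = -5 + B$)
$s{\left(r \right)} = -267 + r^{2} + r \left(-5 + r\right)$ ($s{\left(r \right)} = \left(r^{2} + \left(-5 + r\right) r\right) - 267 = \left(r^{2} + r \left(-5 + r\right)\right) - 267 = -267 + r^{2} + r \left(-5 + r\right)$)
$\frac{70245}{s{\left(56 - 51 \right)}} = \frac{70245}{-267 + \left(56 - 51\right)^{2} + \left(56 - 51\right) \left(-5 + \left(56 - 51\right)\right)} = \frac{70245}{-267 + 5^{2} + 5 \left(-5 + 5\right)} = \frac{70245}{-267 + 25 + 5 \cdot 0} = \frac{70245}{-267 + 25 + 0} = \frac{70245}{-242} = 70245 \left(- \frac{1}{242}\right) = - \frac{70245}{242}$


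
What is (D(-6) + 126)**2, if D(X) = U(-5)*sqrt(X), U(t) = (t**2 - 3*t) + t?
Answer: 8526 + 8820*I*sqrt(6) ≈ 8526.0 + 21605.0*I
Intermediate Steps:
U(t) = t**2 - 2*t
D(X) = 35*sqrt(X) (D(X) = (-5*(-2 - 5))*sqrt(X) = (-5*(-7))*sqrt(X) = 35*sqrt(X))
(D(-6) + 126)**2 = (35*sqrt(-6) + 126)**2 = (35*(I*sqrt(6)) + 126)**2 = (35*I*sqrt(6) + 126)**2 = (126 + 35*I*sqrt(6))**2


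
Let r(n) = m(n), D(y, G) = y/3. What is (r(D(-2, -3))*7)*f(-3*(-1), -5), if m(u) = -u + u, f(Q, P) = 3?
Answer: 0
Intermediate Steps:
D(y, G) = y/3 (D(y, G) = y*(1/3) = y/3)
m(u) = 0
r(n) = 0
(r(D(-2, -3))*7)*f(-3*(-1), -5) = (0*7)*3 = 0*3 = 0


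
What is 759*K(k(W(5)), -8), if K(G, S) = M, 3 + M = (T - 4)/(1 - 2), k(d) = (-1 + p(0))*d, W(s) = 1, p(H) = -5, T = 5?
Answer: -3036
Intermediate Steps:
k(d) = -6*d (k(d) = (-1 - 5)*d = -6*d)
M = -4 (M = -3 + (5 - 4)/(1 - 2) = -3 + 1/(-1) = -3 + 1*(-1) = -3 - 1 = -4)
K(G, S) = -4
759*K(k(W(5)), -8) = 759*(-4) = -3036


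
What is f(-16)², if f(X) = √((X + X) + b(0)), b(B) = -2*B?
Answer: -32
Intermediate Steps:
f(X) = √2*√X (f(X) = √((X + X) - 2*0) = √(2*X + 0) = √(2*X) = √2*√X)
f(-16)² = (√2*√(-16))² = (√2*(4*I))² = (4*I*√2)² = -32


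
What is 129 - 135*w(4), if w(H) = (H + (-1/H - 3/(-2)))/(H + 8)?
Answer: 1119/16 ≈ 69.938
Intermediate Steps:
w(H) = (3/2 + H - 1/H)/(8 + H) (w(H) = (H + (-1/H - 3*(-½)))/(8 + H) = (H + (-1/H + 3/2))/(8 + H) = (H + (3/2 - 1/H))/(8 + H) = (3/2 + H - 1/H)/(8 + H))
129 - 135*w(4) = 129 - 135*(-1 + 4² + (3/2)*4)/(4*(8 + 4)) = 129 - 135*(-1 + 16 + 6)/(4*12) = 129 - 135*21/(4*12) = 129 - 135*7/16 = 129 - 945/16 = 1119/16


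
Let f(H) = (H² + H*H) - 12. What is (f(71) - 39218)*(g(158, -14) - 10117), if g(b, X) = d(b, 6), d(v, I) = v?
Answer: 290284932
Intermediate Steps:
f(H) = -12 + 2*H² (f(H) = (H² + H²) - 12 = 2*H² - 12 = -12 + 2*H²)
g(b, X) = b
(f(71) - 39218)*(g(158, -14) - 10117) = ((-12 + 2*71²) - 39218)*(158 - 10117) = ((-12 + 2*5041) - 39218)*(-9959) = ((-12 + 10082) - 39218)*(-9959) = (10070 - 39218)*(-9959) = -29148*(-9959) = 290284932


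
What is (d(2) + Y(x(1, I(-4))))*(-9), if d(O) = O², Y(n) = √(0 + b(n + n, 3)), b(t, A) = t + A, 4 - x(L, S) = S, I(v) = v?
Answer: -36 - 9*√19 ≈ -75.230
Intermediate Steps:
x(L, S) = 4 - S
b(t, A) = A + t
Y(n) = √(3 + 2*n) (Y(n) = √(0 + (3 + (n + n))) = √(0 + (3 + 2*n)) = √(3 + 2*n))
(d(2) + Y(x(1, I(-4))))*(-9) = (2² + √(3 + 2*(4 - 1*(-4))))*(-9) = (4 + √(3 + 2*(4 + 4)))*(-9) = (4 + √(3 + 2*8))*(-9) = (4 + √(3 + 16))*(-9) = (4 + √19)*(-9) = -36 - 9*√19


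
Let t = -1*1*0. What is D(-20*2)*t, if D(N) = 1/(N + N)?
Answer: 0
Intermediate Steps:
D(N) = 1/(2*N)
t = 0 (t = -1*0 = 0)
D(-20*2)*t = (1/(2*((-20*2))))*0 = ((½)/(-40))*0 = ((½)*(-1/40))*0 = -1/80*0 = 0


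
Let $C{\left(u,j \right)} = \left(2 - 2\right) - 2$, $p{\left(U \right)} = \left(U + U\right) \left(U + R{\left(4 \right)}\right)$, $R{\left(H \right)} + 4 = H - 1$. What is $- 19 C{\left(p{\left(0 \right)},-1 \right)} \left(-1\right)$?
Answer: $-38$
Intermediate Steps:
$R{\left(H \right)} = -5 + H$ ($R{\left(H \right)} = -4 + \left(H - 1\right) = -4 + \left(-1 + H\right) = -5 + H$)
$p{\left(U \right)} = 2 U \left(-1 + U\right)$ ($p{\left(U \right)} = \left(U + U\right) \left(U + \left(-5 + 4\right)\right) = 2 U \left(U - 1\right) = 2 U \left(-1 + U\right)$)
$C{\left(u,j \right)} = -2$ ($C{\left(u,j \right)} = 0 - 2 = -2$)
$- 19 C{\left(p{\left(0 \right)},-1 \right)} \left(-1\right) = \left(-19\right) \left(-2\right) \left(-1\right) = 38 \left(-1\right) = -38$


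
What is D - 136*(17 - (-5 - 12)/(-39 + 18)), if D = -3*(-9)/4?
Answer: -184393/84 ≈ -2195.2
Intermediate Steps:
D = 27/4 (D = 27*(1/4) = 27/4 ≈ 6.7500)
D - 136*(17 - (-5 - 12)/(-39 + 18)) = 27/4 - 136*(17 - (-5 - 12)/(-39 + 18)) = 27/4 - 136*(17 - (-17)/(-21)) = 27/4 - 136*(17 - (-17)*(-1)/21) = 27/4 - 136*(17 - 1*17/21) = 27/4 - 136*(17 - 17/21) = 27/4 - 136*340/21 = 27/4 - 46240/21 = -184393/84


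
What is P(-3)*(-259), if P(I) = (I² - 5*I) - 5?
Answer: -4921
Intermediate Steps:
P(I) = -5 + I² - 5*I
P(-3)*(-259) = (-5 + (-3)² - 5*(-3))*(-259) = (-5 + 9 + 15)*(-259) = 19*(-259) = -4921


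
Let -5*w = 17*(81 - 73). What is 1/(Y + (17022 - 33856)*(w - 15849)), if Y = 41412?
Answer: 5/1336506814 ≈ 3.7411e-9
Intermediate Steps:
w = -136/5 (w = -17*(81 - 73)/5 = -17*8/5 = -⅕*136 = -136/5 ≈ -27.200)
1/(Y + (17022 - 33856)*(w - 15849)) = 1/(41412 + (17022 - 33856)*(-136/5 - 15849)) = 1/(41412 - 16834*(-79381/5)) = 1/(41412 + 1336299754/5) = 1/(1336506814/5) = 5/1336506814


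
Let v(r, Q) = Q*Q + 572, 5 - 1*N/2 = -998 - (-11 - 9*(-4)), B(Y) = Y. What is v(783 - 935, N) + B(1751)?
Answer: 4229459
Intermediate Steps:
N = 2056 (N = 10 - 2*(-998 - (-11 - 9*(-4))) = 10 - 2*(-998 - (-11 + 36)) = 10 - 2*(-998 - 1*25) = 10 - 2*(-998 - 25) = 10 - 2*(-1023) = 10 + 2046 = 2056)
v(r, Q) = 572 + Q**2 (v(r, Q) = Q**2 + 572 = 572 + Q**2)
v(783 - 935, N) + B(1751) = (572 + 2056**2) + 1751 = (572 + 4227136) + 1751 = 4227708 + 1751 = 4229459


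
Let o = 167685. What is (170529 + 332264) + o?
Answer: 670478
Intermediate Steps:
(170529 + 332264) + o = (170529 + 332264) + 167685 = 502793 + 167685 = 670478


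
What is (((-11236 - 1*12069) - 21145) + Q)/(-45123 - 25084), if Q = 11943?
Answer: 32507/70207 ≈ 0.46302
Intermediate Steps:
(((-11236 - 1*12069) - 21145) + Q)/(-45123 - 25084) = (((-11236 - 1*12069) - 21145) + 11943)/(-45123 - 25084) = (((-11236 - 12069) - 21145) + 11943)/(-70207) = ((-23305 - 21145) + 11943)*(-1/70207) = (-44450 + 11943)*(-1/70207) = -32507*(-1/70207) = 32507/70207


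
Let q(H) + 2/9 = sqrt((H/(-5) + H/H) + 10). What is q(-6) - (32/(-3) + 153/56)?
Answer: 3887/504 + sqrt(305)/5 ≈ 11.205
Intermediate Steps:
q(H) = -2/9 + sqrt(11 - H/5) (q(H) = -2/9 + sqrt((H/(-5) + H/H) + 10) = -2/9 + sqrt((H*(-1/5) + 1) + 10) = -2/9 + sqrt((-H/5 + 1) + 10) = -2/9 + sqrt((1 - H/5) + 10) = -2/9 + sqrt(11 - H/5))
q(-6) - (32/(-3) + 153/56) = (-2/9 + sqrt(275 - 5*(-6))/5) - (32/(-3) + 153/56) = (-2/9 + sqrt(275 + 30)/5) - (32*(-1/3) + 153*(1/56)) = (-2/9 + sqrt(305)/5) - (-32/3 + 153/56) = (-2/9 + sqrt(305)/5) - 1*(-1333/168) = (-2/9 + sqrt(305)/5) + 1333/168 = 3887/504 + sqrt(305)/5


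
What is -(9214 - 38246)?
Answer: 29032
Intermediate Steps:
-(9214 - 38246) = -1*(-29032) = 29032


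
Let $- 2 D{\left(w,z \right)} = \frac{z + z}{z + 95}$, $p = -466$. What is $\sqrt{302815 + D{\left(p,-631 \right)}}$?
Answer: $\frac{\sqrt{21749300006}}{268} \approx 550.29$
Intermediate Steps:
$D{\left(w,z \right)} = - \frac{z}{95 + z}$ ($D{\left(w,z \right)} = - \frac{\left(z + z\right) \frac{1}{z + 95}}{2} = - \frac{2 z \frac{1}{95 + z}}{2} = - \frac{z}{95 + z}$)
$\sqrt{302815 + D{\left(p,-631 \right)}} = \sqrt{302815 - - \frac{631}{95 - 631}} = \sqrt{302815 - - \frac{631}{-536}} = \sqrt{302815 - \left(-631\right) \left(- \frac{1}{536}\right)} = \sqrt{302815 - \frac{631}{536}} = \sqrt{\frac{162308209}{536}} = \frac{\sqrt{21749300006}}{268}$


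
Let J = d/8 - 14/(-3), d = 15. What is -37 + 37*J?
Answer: 4921/24 ≈ 205.04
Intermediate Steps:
J = 157/24 (J = 15/8 - 14/(-3) = 15*(⅛) - 14*(-⅓) = 15/8 + 14/3 = 157/24 ≈ 6.5417)
-37 + 37*J = -37 + 37*(157/24) = -37 + 5809/24 = 4921/24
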